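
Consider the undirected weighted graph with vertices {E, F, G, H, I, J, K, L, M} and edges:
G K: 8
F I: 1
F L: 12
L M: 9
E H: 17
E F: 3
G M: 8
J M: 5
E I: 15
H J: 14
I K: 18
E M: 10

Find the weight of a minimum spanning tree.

Grow the tree from K using Prim:
Step 1: frontier [G K 8, I K 18] → take G K (8); add G.
Step 2: frontier [G M 8, I K 18] → take G M (8); add M.
Step 3: frontier [I K 18, J M 5, L M 9, E M 10] → take J M (5); add J.
Step 4: frontier [H J 14, I K 18, L M 9, E M 10] → take L M (9); add L.
Step 5: frontier [H J 14, I K 18, F L 12, E M 10] → take E M (10); add E.
Step 6: frontier [E F 3, E I 15, E H 17, H J 14, I K 18, F L 12] → take E F (3); add F.
Step 7: frontier [E I 15, E H 17, F I 1, H J 14, I K 18] → take F I (1); add I.
Step 8: frontier [E H 17, H J 14] → take H J (14); add H.
MST edges: G K, G M, J M, L M, E M, E F, F I, H J; total weight 8+8+5+9+10+3+1+14 = 58.

58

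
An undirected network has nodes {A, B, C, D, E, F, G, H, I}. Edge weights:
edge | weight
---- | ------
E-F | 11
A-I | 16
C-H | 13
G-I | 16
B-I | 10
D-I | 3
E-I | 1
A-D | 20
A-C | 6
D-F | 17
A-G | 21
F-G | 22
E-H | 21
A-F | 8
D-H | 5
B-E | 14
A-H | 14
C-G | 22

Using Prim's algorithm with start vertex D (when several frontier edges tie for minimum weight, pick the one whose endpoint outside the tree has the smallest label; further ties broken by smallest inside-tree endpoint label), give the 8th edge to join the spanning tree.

Grow the tree from D using Prim:
Step 1: cheapest edge leaving the tree is D-I (3); add I.
Step 2: cheapest edge leaving the tree is E-I (1); add E.
Step 3: cheapest edge leaving the tree is D-H (5); add H.
Step 4: cheapest edge leaving the tree is B-I (10); add B.
Step 5: cheapest edge leaving the tree is E-F (11); add F.
Step 6: cheapest edge leaving the tree is A-F (8); add A.
Step 7: cheapest edge leaving the tree is A-C (6); add C.
Step 8: cheapest edge leaving the tree is G-I (16); add G.
The 8th edge added is G-I.

G-I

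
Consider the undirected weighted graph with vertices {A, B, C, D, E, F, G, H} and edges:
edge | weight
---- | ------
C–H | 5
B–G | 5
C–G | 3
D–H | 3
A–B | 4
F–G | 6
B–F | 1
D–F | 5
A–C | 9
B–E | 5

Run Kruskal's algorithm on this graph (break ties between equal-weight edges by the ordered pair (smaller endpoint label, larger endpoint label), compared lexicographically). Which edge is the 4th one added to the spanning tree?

Kruskal: consider edges lightest-first.
B–F (1): add — endpoints in different components.
C–G (3): add — endpoints in different components.
D–H (3): add — endpoints in different components.
A–B (4): add — endpoints in different components.
B–E (5): add — endpoints in different components.
B–G (5): add — endpoints in different components.
C–H (5): add — endpoints in different components.
The 4th edge added is A–B.

A-B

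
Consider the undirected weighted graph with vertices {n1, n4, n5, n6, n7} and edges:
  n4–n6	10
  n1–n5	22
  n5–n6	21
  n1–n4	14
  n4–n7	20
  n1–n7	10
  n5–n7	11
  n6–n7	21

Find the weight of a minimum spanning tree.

Sort edges by weight, then run Kruskal:
n1–n7 (10): add. Components now {n6} {n5} {n4} {n1,n7}
n4–n6 (10): add. Components now {n4,n6} {n5} {n1,n7}
n5–n7 (11): add. Components now {n4,n6} {n1,n5,n7}
n1–n4 (14): add. Components now {n1,n4,n5,n6,n7}
MST edges: n1–n7, n4–n6, n5–n7, n1–n4; total weight 10+10+11+14 = 45.

45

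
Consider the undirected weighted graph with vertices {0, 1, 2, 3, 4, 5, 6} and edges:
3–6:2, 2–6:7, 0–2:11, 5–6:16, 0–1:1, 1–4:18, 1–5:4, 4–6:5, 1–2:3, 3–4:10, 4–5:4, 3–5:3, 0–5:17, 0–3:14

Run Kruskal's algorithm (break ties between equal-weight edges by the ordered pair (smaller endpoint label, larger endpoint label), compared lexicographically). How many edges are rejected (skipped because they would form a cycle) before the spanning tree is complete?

0

Sort edges by weight, then run Kruskal:
0–1 (1): add — endpoints in different components.
3–6 (2): add — endpoints in different components.
1–2 (3): add — endpoints in different components.
3–5 (3): add — endpoints in different components.
1–5 (4): add — endpoints in different components.
4–5 (4): add — endpoints in different components.
Edges rejected before the tree was complete: 0.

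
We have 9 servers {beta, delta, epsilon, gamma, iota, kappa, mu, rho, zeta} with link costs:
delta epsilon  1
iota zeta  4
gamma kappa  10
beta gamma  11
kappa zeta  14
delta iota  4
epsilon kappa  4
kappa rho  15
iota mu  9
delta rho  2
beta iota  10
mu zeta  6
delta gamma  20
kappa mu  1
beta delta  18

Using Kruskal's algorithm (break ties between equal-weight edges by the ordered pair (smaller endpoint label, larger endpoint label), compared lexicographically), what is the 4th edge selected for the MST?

delta-iota

Sort edges by weight, then run Kruskal:
delta epsilon (1): add — endpoints in different components.
kappa mu (1): add — endpoints in different components.
delta rho (2): add — endpoints in different components.
delta iota (4): add — endpoints in different components.
epsilon kappa (4): add — endpoints in different components.
iota zeta (4): add — endpoints in different components.
mu zeta (6): skip — mu and zeta already connected.
iota mu (9): skip — mu and iota already connected.
beta iota (10): add — endpoints in different components.
gamma kappa (10): add — endpoints in different components.
The 4th edge added is delta iota.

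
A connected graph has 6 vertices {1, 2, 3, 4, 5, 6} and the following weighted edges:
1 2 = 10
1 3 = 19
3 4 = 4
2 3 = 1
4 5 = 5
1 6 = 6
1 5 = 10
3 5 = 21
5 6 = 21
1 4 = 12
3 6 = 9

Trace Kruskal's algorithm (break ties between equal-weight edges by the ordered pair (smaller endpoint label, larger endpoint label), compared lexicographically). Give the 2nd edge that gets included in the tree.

3-4

Kruskal's algorithm — process edges by increasing weight (ties by edge label):
2 3 (1): add. Components now {1} {2,3} {4} {5} {6}
3 4 (4): add. Components now {1} {2,3,4} {5} {6}
4 5 (5): add. Components now {1} {2,3,4,5} {6}
1 6 (6): add. Components now {1,6} {2,3,4,5}
3 6 (9): add. Components now {1,2,3,4,5,6}
The 2nd edge added is 3 4.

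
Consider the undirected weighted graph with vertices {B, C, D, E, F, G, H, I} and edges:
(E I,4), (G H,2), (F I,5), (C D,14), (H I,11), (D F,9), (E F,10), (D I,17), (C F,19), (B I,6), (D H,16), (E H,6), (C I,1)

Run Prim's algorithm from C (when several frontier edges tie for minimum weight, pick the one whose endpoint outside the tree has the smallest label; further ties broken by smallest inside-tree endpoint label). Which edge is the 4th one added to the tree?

B-I

Prim, starting at C.
Step 1: cheapest edge leaving the tree is C I (1); add I.
Step 2: cheapest edge leaving the tree is E I (4); add E.
Step 3: cheapest edge leaving the tree is F I (5); add F.
Step 4: cheapest edge leaving the tree is B I (6); add B.
Step 5: cheapest edge leaving the tree is E H (6); add H.
Step 6: cheapest edge leaving the tree is G H (2); add G.
Step 7: cheapest edge leaving the tree is D F (9); add D.
The 4th edge added is B I.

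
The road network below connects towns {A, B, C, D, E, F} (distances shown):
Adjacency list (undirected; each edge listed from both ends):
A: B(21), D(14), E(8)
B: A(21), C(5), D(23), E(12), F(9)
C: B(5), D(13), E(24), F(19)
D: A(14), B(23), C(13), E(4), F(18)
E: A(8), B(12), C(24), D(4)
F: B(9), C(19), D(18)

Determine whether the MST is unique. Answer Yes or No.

Yes

Sort edges by weight, then run Kruskal:
D E (4): add — endpoints in different components.
B C (5): add — endpoints in different components.
A E (8): add — endpoints in different components.
B F (9): add — endpoints in different components.
B E (12): add — endpoints in different components.
Every non-tree edge has weight strictly greater than the heaviest edge on the tree path between its endpoints, so the MST is unique.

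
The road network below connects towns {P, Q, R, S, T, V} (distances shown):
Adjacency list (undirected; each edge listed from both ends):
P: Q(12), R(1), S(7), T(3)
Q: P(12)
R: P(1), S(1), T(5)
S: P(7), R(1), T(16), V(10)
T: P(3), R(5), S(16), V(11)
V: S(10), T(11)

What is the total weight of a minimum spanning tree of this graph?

Grow the tree from R using Prim:
Step 1: frontier [P-R 1, R-S 1, R-T 5] → take P-R (1); add P.
Step 2: frontier [P-T 3, P-S 7, P-Q 12, R-S 1, R-T 5] → take R-S (1); add S.
Step 3: frontier [P-T 3, P-Q 12, R-T 5, S-V 10, S-T 16] → take P-T (3); add T.
Step 4: frontier [P-Q 12, S-V 10, T-V 11] → take S-V (10); add V.
Step 5: frontier [P-Q 12] → take P-Q (12); add Q.
MST edges: P-R, R-S, P-T, S-V, P-Q; total weight 1+1+3+10+12 = 27.

27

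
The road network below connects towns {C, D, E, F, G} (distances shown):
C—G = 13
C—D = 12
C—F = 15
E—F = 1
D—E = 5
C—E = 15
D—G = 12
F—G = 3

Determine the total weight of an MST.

21

Grow the tree from G using Prim:
Step 1: cheapest edge leaving the tree is F—G (3); add F.
Step 2: cheapest edge leaving the tree is E—F (1); add E.
Step 3: cheapest edge leaving the tree is D—E (5); add D.
Step 4: cheapest edge leaving the tree is C—D (12); add C.
MST edges: F—G, E—F, D—E, C—D; total weight 3+1+5+12 = 21.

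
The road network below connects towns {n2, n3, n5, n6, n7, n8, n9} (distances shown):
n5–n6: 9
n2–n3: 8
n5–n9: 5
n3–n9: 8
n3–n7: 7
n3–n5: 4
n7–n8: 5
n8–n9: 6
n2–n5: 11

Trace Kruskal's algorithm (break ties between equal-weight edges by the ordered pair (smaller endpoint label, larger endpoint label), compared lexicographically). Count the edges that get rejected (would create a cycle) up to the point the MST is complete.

Sort edges by weight, then run Kruskal:
n3–n5 (4): add. Components now {n7} {n2} {n3,n5} {n6} {n8} {n9}
n5–n9 (5): add. Components now {n7} {n2} {n3,n5,n9} {n6} {n8}
n7–n8 (5): add. Components now {n7,n8} {n2} {n3,n5,n9} {n6}
n8–n9 (6): add. Components now {n3,n5,n7,n8,n9} {n2} {n6}
n3–n7 (7): skip — n7 and n3 already connected.
n2–n3 (8): add. Components now {n2,n3,n5,n7,n8,n9} {n6}
n3–n9 (8): skip — n3 and n9 already connected.
n5–n6 (9): add. Components now {n2,n3,n5,n6,n7,n8,n9}
Edges rejected before the tree was complete: 2.

2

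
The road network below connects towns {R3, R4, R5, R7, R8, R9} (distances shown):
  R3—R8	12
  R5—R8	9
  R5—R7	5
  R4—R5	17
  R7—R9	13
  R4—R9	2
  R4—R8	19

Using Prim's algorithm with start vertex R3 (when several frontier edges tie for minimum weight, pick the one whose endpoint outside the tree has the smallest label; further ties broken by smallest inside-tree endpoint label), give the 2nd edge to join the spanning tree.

R5-R8

Prim's algorithm from R3:
Step 1: cheapest edge leaving the tree is R3—R8 (12); add R8.
Step 2: cheapest edge leaving the tree is R5—R8 (9); add R5.
Step 3: cheapest edge leaving the tree is R5—R7 (5); add R7.
Step 4: cheapest edge leaving the tree is R7—R9 (13); add R9.
Step 5: cheapest edge leaving the tree is R4—R9 (2); add R4.
The 2nd edge added is R5—R8.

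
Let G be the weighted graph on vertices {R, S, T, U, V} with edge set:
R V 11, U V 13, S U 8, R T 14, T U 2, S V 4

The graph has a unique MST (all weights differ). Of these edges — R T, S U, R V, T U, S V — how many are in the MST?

4

Kruskal's algorithm — process edges by increasing weight (ties by edge label):
T U (2): add. Components now {T,U} {R} {V} {S}
S V (4): add. Components now {T,U} {R} {S,V}
S U (8): add. Components now {S,T,U,V} {R}
R V (11): add. Components now {R,S,T,U,V}
MST edge set: {T U, S V, S U, R V}.
Of the listed edges, {S U, R V, T U, S V} are in the MST → 4.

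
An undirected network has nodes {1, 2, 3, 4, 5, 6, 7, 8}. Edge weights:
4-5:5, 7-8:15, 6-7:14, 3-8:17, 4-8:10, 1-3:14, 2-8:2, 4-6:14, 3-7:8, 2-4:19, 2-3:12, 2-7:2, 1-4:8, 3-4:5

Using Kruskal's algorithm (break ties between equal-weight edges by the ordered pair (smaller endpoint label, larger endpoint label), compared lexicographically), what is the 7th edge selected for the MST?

Kruskal's algorithm — process edges by increasing weight (ties by edge label):
2-7 (2): add — endpoints in different components.
2-8 (2): add — endpoints in different components.
3-4 (5): add — endpoints in different components.
4-5 (5): add — endpoints in different components.
1-4 (8): add — endpoints in different components.
3-7 (8): add — endpoints in different components.
4-8 (10): skip — 4 and 8 already connected.
2-3 (12): skip — 2 and 3 already connected.
1-3 (14): skip — 1 and 3 already connected.
4-6 (14): add — endpoints in different components.
The 7th edge added is 4-6.

4-6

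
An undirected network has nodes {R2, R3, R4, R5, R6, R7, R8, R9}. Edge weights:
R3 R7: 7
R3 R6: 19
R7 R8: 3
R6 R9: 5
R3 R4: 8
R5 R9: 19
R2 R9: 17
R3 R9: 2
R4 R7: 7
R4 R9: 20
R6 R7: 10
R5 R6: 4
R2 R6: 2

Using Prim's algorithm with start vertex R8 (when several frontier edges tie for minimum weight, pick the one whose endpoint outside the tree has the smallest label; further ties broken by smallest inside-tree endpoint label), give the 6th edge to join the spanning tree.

Prim, starting at R8.
Step 1: cheapest edge leaving the tree is R7 R8 (3); add R7.
Step 2: cheapest edge leaving the tree is R3 R7 (7); add R3.
Step 3: cheapest edge leaving the tree is R3 R9 (2); add R9.
Step 4: cheapest edge leaving the tree is R6 R9 (5); add R6.
Step 5: cheapest edge leaving the tree is R2 R6 (2); add R2.
Step 6: cheapest edge leaving the tree is R5 R6 (4); add R5.
Step 7: cheapest edge leaving the tree is R4 R7 (7); add R4.
The 6th edge added is R5 R6.

R5-R6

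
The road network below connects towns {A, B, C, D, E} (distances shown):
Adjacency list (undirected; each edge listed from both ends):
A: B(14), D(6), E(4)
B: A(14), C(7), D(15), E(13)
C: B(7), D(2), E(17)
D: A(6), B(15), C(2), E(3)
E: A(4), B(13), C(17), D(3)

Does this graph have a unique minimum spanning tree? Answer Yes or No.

Yes

Sort edges by weight, then run Kruskal:
C—D (2): add. Components now {A} {B} {C,D} {E}
D—E (3): add. Components now {A} {B} {C,D,E}
A—E (4): add. Components now {A,C,D,E} {B}
A—D (6): skip — A and D already connected.
B—C (7): add. Components now {A,B,C,D,E}
Every non-tree edge has weight strictly greater than the heaviest edge on the tree path between its endpoints, so the MST is unique.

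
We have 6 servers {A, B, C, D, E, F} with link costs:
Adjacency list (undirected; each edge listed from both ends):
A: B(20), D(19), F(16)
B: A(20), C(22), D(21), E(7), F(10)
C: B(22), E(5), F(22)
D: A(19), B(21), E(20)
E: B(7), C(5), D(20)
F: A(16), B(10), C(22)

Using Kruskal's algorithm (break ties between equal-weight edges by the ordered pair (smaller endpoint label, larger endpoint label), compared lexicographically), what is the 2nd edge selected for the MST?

Kruskal: consider edges lightest-first.
C-E (5): add — endpoints in different components.
B-E (7): add — endpoints in different components.
B-F (10): add — endpoints in different components.
A-F (16): add — endpoints in different components.
A-D (19): add — endpoints in different components.
The 2nd edge added is B-E.

B-E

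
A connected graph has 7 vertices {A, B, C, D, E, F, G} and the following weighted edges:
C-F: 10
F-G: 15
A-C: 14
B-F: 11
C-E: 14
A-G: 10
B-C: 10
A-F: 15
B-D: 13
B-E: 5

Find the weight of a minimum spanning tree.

62

Grow the tree from B using Prim:
Step 1: cheapest edge leaving the tree is B-E (5); add E.
Step 2: cheapest edge leaving the tree is B-C (10); add C.
Step 3: cheapest edge leaving the tree is C-F (10); add F.
Step 4: cheapest edge leaving the tree is B-D (13); add D.
Step 5: cheapest edge leaving the tree is A-C (14); add A.
Step 6: cheapest edge leaving the tree is A-G (10); add G.
MST edges: B-E, B-C, C-F, B-D, A-C, A-G; total weight 5+10+10+13+14+10 = 62.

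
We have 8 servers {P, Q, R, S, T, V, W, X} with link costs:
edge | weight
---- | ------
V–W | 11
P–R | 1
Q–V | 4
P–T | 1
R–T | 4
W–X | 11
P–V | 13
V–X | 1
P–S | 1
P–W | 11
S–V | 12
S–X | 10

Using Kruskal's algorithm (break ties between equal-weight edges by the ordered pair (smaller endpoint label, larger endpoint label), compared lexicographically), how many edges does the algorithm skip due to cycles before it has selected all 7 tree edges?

1

Sort edges by weight, then run Kruskal:
P–R (1): add — endpoints in different components.
P–S (1): add — endpoints in different components.
P–T (1): add — endpoints in different components.
V–X (1): add — endpoints in different components.
Q–V (4): add — endpoints in different components.
R–T (4): skip — T and R already connected.
S–X (10): add — endpoints in different components.
P–W (11): add — endpoints in different components.
Edges rejected before the tree was complete: 1.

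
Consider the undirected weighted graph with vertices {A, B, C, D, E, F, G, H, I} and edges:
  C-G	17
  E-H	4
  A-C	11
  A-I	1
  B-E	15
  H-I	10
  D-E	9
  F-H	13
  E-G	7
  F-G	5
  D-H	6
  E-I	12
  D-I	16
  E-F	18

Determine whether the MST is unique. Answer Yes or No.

Kruskal: consider edges lightest-first.
A-I (1): add — endpoints in different components.
E-H (4): add — endpoints in different components.
F-G (5): add — endpoints in different components.
D-H (6): add — endpoints in different components.
E-G (7): add — endpoints in different components.
D-E (9): skip — D and E already connected.
H-I (10): add — endpoints in different components.
A-C (11): add — endpoints in different components.
E-I (12): skip — E and I already connected.
F-H (13): skip — F and H already connected.
B-E (15): add — endpoints in different components.
Every non-tree edge has weight strictly greater than the heaviest edge on the tree path between its endpoints, so the MST is unique.

Yes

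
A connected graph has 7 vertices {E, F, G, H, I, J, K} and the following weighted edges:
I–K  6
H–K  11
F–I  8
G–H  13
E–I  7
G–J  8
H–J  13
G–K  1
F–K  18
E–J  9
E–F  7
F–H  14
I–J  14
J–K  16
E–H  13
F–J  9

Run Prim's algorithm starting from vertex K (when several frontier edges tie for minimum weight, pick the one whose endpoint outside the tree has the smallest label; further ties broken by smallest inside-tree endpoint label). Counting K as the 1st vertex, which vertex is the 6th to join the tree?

J

Grow the tree from K using Prim:
Step 1: cheapest edge leaving the tree is G–K (1); add G.
Step 2: cheapest edge leaving the tree is I–K (6); add I.
Step 3: cheapest edge leaving the tree is E–I (7); add E.
Step 4: cheapest edge leaving the tree is E–F (7); add F.
Step 5: cheapest edge leaving the tree is G–J (8); add J.
Step 6: cheapest edge leaving the tree is H–K (11); add H.
Vertex order: K, G, I, E, F, J, H. The 6th vertex is J.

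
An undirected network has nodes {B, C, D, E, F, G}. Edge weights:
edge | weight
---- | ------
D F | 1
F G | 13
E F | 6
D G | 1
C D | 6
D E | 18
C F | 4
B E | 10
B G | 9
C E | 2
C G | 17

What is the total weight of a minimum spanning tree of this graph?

Kruskal: consider edges lightest-first.
D F (1): add. Components now {B} {C} {D,F} {E} {G}
D G (1): add. Components now {B} {C} {D,F,G} {E}
C E (2): add. Components now {B} {C,E} {D,F,G}
C F (4): add. Components now {B} {C,D,E,F,G}
C D (6): skip — C and D already connected.
E F (6): skip — E and F already connected.
B G (9): add. Components now {B,C,D,E,F,G}
MST edges: D F, D G, C E, C F, B G; total weight 1+1+2+4+9 = 17.

17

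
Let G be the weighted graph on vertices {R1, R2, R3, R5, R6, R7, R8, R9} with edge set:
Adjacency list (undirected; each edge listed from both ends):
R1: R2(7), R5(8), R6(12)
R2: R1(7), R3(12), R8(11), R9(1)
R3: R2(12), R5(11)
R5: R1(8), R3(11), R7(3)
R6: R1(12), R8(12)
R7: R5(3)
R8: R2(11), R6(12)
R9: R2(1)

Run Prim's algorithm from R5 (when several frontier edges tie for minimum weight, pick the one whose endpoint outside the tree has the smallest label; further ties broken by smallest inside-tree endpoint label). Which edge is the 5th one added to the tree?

Prim, starting at R5.
Step 1: frontier [R5–R7 3, R1–R5 8, R3–R5 11] → take R5–R7 (3); add R7.
Step 2: frontier [R1–R5 8, R3–R5 11] → take R1–R5 (8); add R1.
Step 3: frontier [R1–R2 7, R1–R6 12, R3–R5 11] → take R1–R2 (7); add R2.
Step 4: frontier [R1–R6 12, R2–R9 1, R2–R8 11, R2–R3 12, R3–R5 11] → take R2–R9 (1); add R9.
Step 5: frontier [R1–R6 12, R2–R8 11, R2–R3 12, R3–R5 11] → take R3–R5 (11); add R3.
Step 6: frontier [R1–R6 12, R2–R8 11] → take R2–R8 (11); add R8.
Step 7: frontier [R1–R6 12, R6–R8 12] → take R1–R6 (12); add R6.
The 5th edge added is R3–R5.

R3-R5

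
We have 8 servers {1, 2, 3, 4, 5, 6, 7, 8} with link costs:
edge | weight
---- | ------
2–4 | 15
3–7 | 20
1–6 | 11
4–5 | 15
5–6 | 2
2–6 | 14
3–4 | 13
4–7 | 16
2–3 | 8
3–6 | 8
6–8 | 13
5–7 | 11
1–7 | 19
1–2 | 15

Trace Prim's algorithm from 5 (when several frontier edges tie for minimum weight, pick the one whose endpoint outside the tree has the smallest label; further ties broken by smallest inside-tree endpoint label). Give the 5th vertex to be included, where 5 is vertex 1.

1

Prim, starting at 5.
Step 1: cheapest edge leaving the tree is 5–6 (2); add 6.
Step 2: cheapest edge leaving the tree is 3–6 (8); add 3.
Step 3: cheapest edge leaving the tree is 2–3 (8); add 2.
Step 4: cheapest edge leaving the tree is 1–6 (11); add 1.
Step 5: cheapest edge leaving the tree is 5–7 (11); add 7.
Step 6: cheapest edge leaving the tree is 3–4 (13); add 4.
Step 7: cheapest edge leaving the tree is 6–8 (13); add 8.
Vertex order: 5, 6, 3, 2, 1, 7, 4, 8. The 5th vertex is 1.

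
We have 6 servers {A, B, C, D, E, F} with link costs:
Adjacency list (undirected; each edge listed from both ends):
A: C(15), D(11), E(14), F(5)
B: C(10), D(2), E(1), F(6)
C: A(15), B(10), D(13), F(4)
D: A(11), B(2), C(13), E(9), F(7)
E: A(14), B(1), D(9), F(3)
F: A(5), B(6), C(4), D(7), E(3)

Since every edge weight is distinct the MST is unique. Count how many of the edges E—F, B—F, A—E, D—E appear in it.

1

Sort edges by weight, then run Kruskal:
B—E (1): add — endpoints in different components.
B—D (2): add — endpoints in different components.
E—F (3): add — endpoints in different components.
C—F (4): add — endpoints in different components.
A—F (5): add — endpoints in different components.
MST edge set: {B—E, B—D, E—F, C—F, A—F}.
Of the listed edges, {E—F} are in the MST → 1.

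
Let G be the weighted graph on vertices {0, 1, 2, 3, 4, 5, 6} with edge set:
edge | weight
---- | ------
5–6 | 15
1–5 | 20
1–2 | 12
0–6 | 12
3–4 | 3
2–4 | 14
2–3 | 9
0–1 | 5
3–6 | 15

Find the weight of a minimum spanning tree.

Sort edges by weight, then run Kruskal:
3–4 (3): add. Components now {0} {1} {2} {3,4} {5} {6}
0–1 (5): add. Components now {0,1} {2} {3,4} {5} {6}
2–3 (9): add. Components now {0,1} {2,3,4} {5} {6}
0–6 (12): add. Components now {0,1,6} {2,3,4} {5}
1–2 (12): add. Components now {0,1,2,3,4,6} {5}
2–4 (14): skip — 2 and 4 already connected.
3–6 (15): skip — 3 and 6 already connected.
5–6 (15): add. Components now {0,1,2,3,4,5,6}
MST edges: 3–4, 0–1, 2–3, 0–6, 1–2, 5–6; total weight 3+5+9+12+12+15 = 56.

56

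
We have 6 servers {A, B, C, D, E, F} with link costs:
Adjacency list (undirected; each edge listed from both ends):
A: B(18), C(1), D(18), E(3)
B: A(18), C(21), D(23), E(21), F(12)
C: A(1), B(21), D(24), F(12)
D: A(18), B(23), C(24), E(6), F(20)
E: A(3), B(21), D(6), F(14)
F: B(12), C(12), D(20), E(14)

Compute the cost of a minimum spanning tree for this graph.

Kruskal: consider edges lightest-first.
A C (1): add. Components now {A,C} {B} {D} {E} {F}
A E (3): add. Components now {A,C,E} {B} {D} {F}
D E (6): add. Components now {A,C,D,E} {B} {F}
B F (12): add. Components now {A,C,D,E} {B,F}
C F (12): add. Components now {A,B,C,D,E,F}
MST edges: A C, A E, D E, B F, C F; total weight 1+3+6+12+12 = 34.

34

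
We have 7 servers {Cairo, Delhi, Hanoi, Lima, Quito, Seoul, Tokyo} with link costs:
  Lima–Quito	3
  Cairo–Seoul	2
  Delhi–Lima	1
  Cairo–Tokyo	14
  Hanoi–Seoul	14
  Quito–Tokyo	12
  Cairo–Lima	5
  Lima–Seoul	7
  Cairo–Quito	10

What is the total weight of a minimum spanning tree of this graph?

Prim's algorithm from Cairo:
Step 1: cheapest edge leaving the tree is Cairo–Seoul (2); add Seoul.
Step 2: cheapest edge leaving the tree is Cairo–Lima (5); add Lima.
Step 3: cheapest edge leaving the tree is Delhi–Lima (1); add Delhi.
Step 4: cheapest edge leaving the tree is Lima–Quito (3); add Quito.
Step 5: cheapest edge leaving the tree is Quito–Tokyo (12); add Tokyo.
Step 6: cheapest edge leaving the tree is Hanoi–Seoul (14); add Hanoi.
MST edges: Cairo–Seoul, Cairo–Lima, Delhi–Lima, Lima–Quito, Quito–Tokyo, Hanoi–Seoul; total weight 2+5+1+3+12+14 = 37.

37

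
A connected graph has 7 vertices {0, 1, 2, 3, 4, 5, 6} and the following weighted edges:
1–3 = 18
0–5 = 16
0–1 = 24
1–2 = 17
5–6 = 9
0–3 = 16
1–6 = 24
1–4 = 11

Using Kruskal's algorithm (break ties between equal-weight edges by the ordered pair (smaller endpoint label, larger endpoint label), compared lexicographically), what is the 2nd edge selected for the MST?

1-4

Kruskal's algorithm — process edges by increasing weight (ties by edge label):
5–6 (9): add. Components now {0} {1} {2} {3} {4} {5,6}
1–4 (11): add. Components now {0} {1,4} {2} {3} {5,6}
0–3 (16): add. Components now {0,3} {1,4} {2} {5,6}
0–5 (16): add. Components now {0,3,5,6} {1,4} {2}
1–2 (17): add. Components now {0,3,5,6} {1,2,4}
1–3 (18): add. Components now {0,1,2,3,4,5,6}
The 2nd edge added is 1–4.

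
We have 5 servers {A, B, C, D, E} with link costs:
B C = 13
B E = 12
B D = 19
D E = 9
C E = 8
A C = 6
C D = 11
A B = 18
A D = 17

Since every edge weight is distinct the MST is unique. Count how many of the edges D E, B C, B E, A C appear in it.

3

Kruskal: consider edges lightest-first.
A C (6): add — endpoints in different components.
C E (8): add — endpoints in different components.
D E (9): add — endpoints in different components.
C D (11): skip — C and D already connected.
B E (12): add — endpoints in different components.
MST edge set: {A C, C E, D E, B E}.
Of the listed edges, {D E, B E, A C} are in the MST → 3.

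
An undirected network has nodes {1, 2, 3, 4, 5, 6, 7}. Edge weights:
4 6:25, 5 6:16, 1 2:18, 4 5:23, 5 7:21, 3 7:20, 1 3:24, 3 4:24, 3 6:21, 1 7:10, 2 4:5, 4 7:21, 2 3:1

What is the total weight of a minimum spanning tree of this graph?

Prim, starting at 7.
Step 1: cheapest edge leaving the tree is 1 7 (10); add 1.
Step 2: cheapest edge leaving the tree is 1 2 (18); add 2.
Step 3: cheapest edge leaving the tree is 2 3 (1); add 3.
Step 4: cheapest edge leaving the tree is 2 4 (5); add 4.
Step 5: cheapest edge leaving the tree is 5 7 (21); add 5.
Step 6: cheapest edge leaving the tree is 5 6 (16); add 6.
MST edges: 1 7, 1 2, 2 3, 2 4, 5 7, 5 6; total weight 10+18+1+5+21+16 = 71.

71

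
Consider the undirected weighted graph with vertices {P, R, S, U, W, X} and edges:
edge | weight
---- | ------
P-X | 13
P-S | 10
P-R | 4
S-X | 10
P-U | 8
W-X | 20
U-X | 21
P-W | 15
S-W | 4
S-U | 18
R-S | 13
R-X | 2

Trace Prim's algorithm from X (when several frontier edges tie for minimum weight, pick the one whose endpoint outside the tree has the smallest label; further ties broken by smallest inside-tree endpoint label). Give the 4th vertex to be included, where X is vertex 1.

Grow the tree from X using Prim:
Step 1: cheapest edge leaving the tree is R-X (2); add R.
Step 2: cheapest edge leaving the tree is P-R (4); add P.
Step 3: cheapest edge leaving the tree is P-U (8); add U.
Step 4: cheapest edge leaving the tree is P-S (10); add S.
Step 5: cheapest edge leaving the tree is S-W (4); add W.
Vertex order: X, R, P, U, S, W. The 4th vertex is U.

U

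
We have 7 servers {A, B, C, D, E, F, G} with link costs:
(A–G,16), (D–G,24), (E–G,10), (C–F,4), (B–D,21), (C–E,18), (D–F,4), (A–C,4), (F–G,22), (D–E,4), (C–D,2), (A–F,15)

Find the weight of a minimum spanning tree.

Prim, starting at B.
Step 1: cheapest edge leaving the tree is B–D (21); add D.
Step 2: cheapest edge leaving the tree is C–D (2); add C.
Step 3: cheapest edge leaving the tree is A–C (4); add A.
Step 4: cheapest edge leaving the tree is D–E (4); add E.
Step 5: cheapest edge leaving the tree is C–F (4); add F.
Step 6: cheapest edge leaving the tree is E–G (10); add G.
MST edges: B–D, C–D, A–C, D–E, C–F, E–G; total weight 21+2+4+4+4+10 = 45.

45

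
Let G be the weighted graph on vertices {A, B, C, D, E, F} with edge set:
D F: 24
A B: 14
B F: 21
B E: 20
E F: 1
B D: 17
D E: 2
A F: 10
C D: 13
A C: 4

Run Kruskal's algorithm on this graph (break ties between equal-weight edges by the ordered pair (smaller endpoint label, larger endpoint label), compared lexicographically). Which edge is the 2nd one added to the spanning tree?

Kruskal: consider edges lightest-first.
E F (1): add — endpoints in different components.
D E (2): add — endpoints in different components.
A C (4): add — endpoints in different components.
A F (10): add — endpoints in different components.
C D (13): skip — C and D already connected.
A B (14): add — endpoints in different components.
The 2nd edge added is D E.

D-E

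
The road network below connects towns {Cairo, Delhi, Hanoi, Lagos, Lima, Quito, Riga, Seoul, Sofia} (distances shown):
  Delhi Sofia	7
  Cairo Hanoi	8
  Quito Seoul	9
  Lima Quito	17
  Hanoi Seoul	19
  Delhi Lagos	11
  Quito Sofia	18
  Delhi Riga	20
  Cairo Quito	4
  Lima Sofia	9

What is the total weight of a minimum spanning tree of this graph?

Kruskal's algorithm — process edges by increasing weight (ties by edge label):
Cairo Quito (4): add — endpoints in different components.
Delhi Sofia (7): add — endpoints in different components.
Cairo Hanoi (8): add — endpoints in different components.
Lima Sofia (9): add — endpoints in different components.
Quito Seoul (9): add — endpoints in different components.
Delhi Lagos (11): add — endpoints in different components.
Lima Quito (17): add — endpoints in different components.
Quito Sofia (18): skip — Sofia and Quito already connected.
Hanoi Seoul (19): skip — Hanoi and Seoul already connected.
Delhi Riga (20): add — endpoints in different components.
MST edges: Cairo Quito, Delhi Sofia, Cairo Hanoi, Lima Sofia, Quito Seoul, Delhi Lagos, Lima Quito, Delhi Riga; total weight 4+7+8+9+9+11+17+20 = 85.

85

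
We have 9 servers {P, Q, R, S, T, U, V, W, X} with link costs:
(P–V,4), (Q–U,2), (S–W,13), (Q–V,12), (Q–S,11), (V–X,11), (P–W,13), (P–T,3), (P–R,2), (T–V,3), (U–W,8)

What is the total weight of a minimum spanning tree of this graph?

52

Prim, starting at U.
Step 1: cheapest edge leaving the tree is Q–U (2); add Q.
Step 2: cheapest edge leaving the tree is U–W (8); add W.
Step 3: cheapest edge leaving the tree is Q–S (11); add S.
Step 4: cheapest edge leaving the tree is Q–V (12); add V.
Step 5: cheapest edge leaving the tree is T–V (3); add T.
Step 6: cheapest edge leaving the tree is P–T (3); add P.
Step 7: cheapest edge leaving the tree is P–R (2); add R.
Step 8: cheapest edge leaving the tree is V–X (11); add X.
MST edges: Q–U, U–W, Q–S, Q–V, T–V, P–T, P–R, V–X; total weight 2+8+11+12+3+3+2+11 = 52.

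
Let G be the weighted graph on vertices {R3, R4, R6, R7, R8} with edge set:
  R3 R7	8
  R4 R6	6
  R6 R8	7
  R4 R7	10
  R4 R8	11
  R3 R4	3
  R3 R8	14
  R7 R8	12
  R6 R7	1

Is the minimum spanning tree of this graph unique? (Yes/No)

Yes

Kruskal: consider edges lightest-first.
R6 R7 (1): add. Components now {R6,R7} {R4} {R8} {R3}
R3 R4 (3): add. Components now {R6,R7} {R3,R4} {R8}
R4 R6 (6): add. Components now {R3,R4,R6,R7} {R8}
R6 R8 (7): add. Components now {R3,R4,R6,R7,R8}
Every non-tree edge has weight strictly greater than the heaviest edge on the tree path between its endpoints, so the MST is unique.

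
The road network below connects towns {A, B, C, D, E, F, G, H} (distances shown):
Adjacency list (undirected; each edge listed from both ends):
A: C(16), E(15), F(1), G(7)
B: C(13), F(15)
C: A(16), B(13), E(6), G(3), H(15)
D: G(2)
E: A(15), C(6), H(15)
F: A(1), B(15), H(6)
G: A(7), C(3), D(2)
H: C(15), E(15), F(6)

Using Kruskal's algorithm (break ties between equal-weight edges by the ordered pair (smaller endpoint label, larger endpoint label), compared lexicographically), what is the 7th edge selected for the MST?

Kruskal: consider edges lightest-first.
A-F (1): add — endpoints in different components.
D-G (2): add — endpoints in different components.
C-G (3): add — endpoints in different components.
C-E (6): add — endpoints in different components.
F-H (6): add — endpoints in different components.
A-G (7): add — endpoints in different components.
B-C (13): add — endpoints in different components.
The 7th edge added is B-C.

B-C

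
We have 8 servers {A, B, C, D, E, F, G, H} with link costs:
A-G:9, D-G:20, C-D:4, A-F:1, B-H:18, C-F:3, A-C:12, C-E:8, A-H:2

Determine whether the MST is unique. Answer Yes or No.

Yes

Kruskal: consider edges lightest-first.
A-F (1): add — endpoints in different components.
A-H (2): add — endpoints in different components.
C-F (3): add — endpoints in different components.
C-D (4): add — endpoints in different components.
C-E (8): add — endpoints in different components.
A-G (9): add — endpoints in different components.
A-C (12): skip — A and C already connected.
B-H (18): add — endpoints in different components.
Every non-tree edge has weight strictly greater than the heaviest edge on the tree path between its endpoints, so the MST is unique.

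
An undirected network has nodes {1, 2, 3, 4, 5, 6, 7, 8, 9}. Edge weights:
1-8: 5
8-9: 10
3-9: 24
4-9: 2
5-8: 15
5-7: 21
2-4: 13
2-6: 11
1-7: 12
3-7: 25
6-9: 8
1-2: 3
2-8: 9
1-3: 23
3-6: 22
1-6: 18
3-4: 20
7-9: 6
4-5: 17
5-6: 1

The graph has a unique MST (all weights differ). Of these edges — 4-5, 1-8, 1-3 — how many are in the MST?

1

Kruskal's algorithm — process edges by increasing weight (ties by edge label):
5-6 (1): add — endpoints in different components.
4-9 (2): add — endpoints in different components.
1-2 (3): add — endpoints in different components.
1-8 (5): add — endpoints in different components.
7-9 (6): add — endpoints in different components.
6-9 (8): add — endpoints in different components.
2-8 (9): skip — 2 and 8 already connected.
8-9 (10): add — endpoints in different components.
2-6 (11): skip — 2 and 6 already connected.
1-7 (12): skip — 1 and 7 already connected.
2-4 (13): skip — 2 and 4 already connected.
5-8 (15): skip — 5 and 8 already connected.
4-5 (17): skip — 4 and 5 already connected.
1-6 (18): skip — 1 and 6 already connected.
3-4 (20): add — endpoints in different components.
MST edge set: {5-6, 4-9, 1-2, 1-8, 7-9, 6-9, 8-9, 3-4}.
Of the listed edges, {1-8} are in the MST → 1.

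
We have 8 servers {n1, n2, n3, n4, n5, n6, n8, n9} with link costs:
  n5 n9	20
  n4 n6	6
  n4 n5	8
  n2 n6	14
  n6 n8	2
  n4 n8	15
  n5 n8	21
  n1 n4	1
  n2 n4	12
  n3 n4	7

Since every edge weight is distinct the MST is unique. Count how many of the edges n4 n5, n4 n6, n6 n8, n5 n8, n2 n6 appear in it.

Sort edges by weight, then run Kruskal:
n1 n4 (1): add — endpoints in different components.
n6 n8 (2): add — endpoints in different components.
n4 n6 (6): add — endpoints in different components.
n3 n4 (7): add — endpoints in different components.
n4 n5 (8): add — endpoints in different components.
n2 n4 (12): add — endpoints in different components.
n2 n6 (14): skip — n2 and n6 already connected.
n4 n8 (15): skip — n4 and n8 already connected.
n5 n9 (20): add — endpoints in different components.
MST edge set: {n1 n4, n6 n8, n4 n6, n3 n4, n4 n5, n2 n4, n5 n9}.
Of the listed edges, {n4 n5, n4 n6, n6 n8} are in the MST → 3.

3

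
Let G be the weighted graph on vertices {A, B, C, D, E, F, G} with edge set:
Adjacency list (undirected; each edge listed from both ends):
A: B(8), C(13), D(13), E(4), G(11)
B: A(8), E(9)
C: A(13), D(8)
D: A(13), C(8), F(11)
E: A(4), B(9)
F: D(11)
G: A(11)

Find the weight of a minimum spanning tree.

Prim's algorithm from D:
Step 1: cheapest edge leaving the tree is C—D (8); add C.
Step 2: cheapest edge leaving the tree is D—F (11); add F.
Step 3: cheapest edge leaving the tree is A—C (13); add A.
Step 4: cheapest edge leaving the tree is A—E (4); add E.
Step 5: cheapest edge leaving the tree is A—B (8); add B.
Step 6: cheapest edge leaving the tree is A—G (11); add G.
MST edges: C—D, D—F, A—C, A—E, A—B, A—G; total weight 8+11+13+4+8+11 = 55.

55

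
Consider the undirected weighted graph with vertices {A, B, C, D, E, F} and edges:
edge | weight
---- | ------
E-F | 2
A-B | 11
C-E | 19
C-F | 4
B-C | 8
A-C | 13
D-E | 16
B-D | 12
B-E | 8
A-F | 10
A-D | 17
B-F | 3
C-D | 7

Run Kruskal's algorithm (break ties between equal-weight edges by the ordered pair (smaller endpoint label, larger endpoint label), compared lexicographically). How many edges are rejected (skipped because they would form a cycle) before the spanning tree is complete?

2

Sort edges by weight, then run Kruskal:
E-F (2): add — endpoints in different components.
B-F (3): add — endpoints in different components.
C-F (4): add — endpoints in different components.
C-D (7): add — endpoints in different components.
B-C (8): skip — B and C already connected.
B-E (8): skip — B and E already connected.
A-F (10): add — endpoints in different components.
Edges rejected before the tree was complete: 2.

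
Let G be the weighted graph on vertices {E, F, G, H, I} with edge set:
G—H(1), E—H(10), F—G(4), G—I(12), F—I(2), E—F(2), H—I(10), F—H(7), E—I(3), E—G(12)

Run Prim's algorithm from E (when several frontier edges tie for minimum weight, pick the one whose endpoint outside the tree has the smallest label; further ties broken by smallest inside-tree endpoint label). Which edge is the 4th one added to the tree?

Prim, starting at E.
Step 1: frontier [E—F 2, E—I 3, E—H 10, E—G 12] → take E—F (2); add F.
Step 2: frontier [E—I 3, E—H 10, E—G 12, F—I 2, F—G 4, F—H 7] → take F—I (2); add I.
Step 3: frontier [E—H 10, E—G 12, F—G 4, F—H 7, H—I 10, G—I 12] → take F—G (4); add G.
Step 4: frontier [E—H 10, F—H 7, G—H 1, H—I 10] → take G—H (1); add H.
The 4th edge added is G—H.

G-H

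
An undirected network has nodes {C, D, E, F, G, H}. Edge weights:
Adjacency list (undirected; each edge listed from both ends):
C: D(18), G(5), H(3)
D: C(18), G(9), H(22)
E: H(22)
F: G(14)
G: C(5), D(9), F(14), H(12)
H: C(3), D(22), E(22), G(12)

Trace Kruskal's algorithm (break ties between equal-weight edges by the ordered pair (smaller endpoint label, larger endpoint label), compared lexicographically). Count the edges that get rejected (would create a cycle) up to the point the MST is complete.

3

Kruskal: consider edges lightest-first.
C—H (3): add. Components now {C,H} {D} {E} {F} {G}
C—G (5): add. Components now {C,G,H} {D} {E} {F}
D—G (9): add. Components now {C,D,G,H} {E} {F}
G—H (12): skip — G and H already connected.
F—G (14): add. Components now {C,D,F,G,H} {E}
C—D (18): skip — C and D already connected.
D—H (22): skip — D and H already connected.
E—H (22): add. Components now {C,D,E,F,G,H}
Edges rejected before the tree was complete: 3.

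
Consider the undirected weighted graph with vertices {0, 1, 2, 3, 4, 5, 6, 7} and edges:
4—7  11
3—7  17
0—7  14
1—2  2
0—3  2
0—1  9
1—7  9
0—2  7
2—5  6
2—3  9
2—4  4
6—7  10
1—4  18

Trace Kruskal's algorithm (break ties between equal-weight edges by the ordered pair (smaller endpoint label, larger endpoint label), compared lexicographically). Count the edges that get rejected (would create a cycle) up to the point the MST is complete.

2

Sort edges by weight, then run Kruskal:
0—3 (2): add — endpoints in different components.
1—2 (2): add — endpoints in different components.
2—4 (4): add — endpoints in different components.
2—5 (6): add — endpoints in different components.
0—2 (7): add — endpoints in different components.
0—1 (9): skip — 0 and 1 already connected.
1—7 (9): add — endpoints in different components.
2—3 (9): skip — 2 and 3 already connected.
6—7 (10): add — endpoints in different components.
Edges rejected before the tree was complete: 2.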